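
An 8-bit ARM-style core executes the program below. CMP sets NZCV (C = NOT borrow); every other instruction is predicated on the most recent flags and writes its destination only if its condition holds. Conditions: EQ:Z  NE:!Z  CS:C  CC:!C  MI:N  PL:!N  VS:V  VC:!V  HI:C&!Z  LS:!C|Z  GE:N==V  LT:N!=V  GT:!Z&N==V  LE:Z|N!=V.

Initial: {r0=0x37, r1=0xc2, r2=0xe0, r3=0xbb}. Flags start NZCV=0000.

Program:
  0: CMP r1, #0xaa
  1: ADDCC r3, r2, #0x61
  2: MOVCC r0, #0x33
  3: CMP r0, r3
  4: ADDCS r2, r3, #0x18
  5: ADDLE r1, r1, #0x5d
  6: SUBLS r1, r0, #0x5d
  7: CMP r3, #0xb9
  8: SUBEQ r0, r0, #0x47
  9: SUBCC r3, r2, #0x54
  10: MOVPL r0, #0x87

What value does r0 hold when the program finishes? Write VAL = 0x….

VAL = 0x87

[0] flags=0010 → (cmp)
[1] flags=0010 CC?F → skip
[2] flags=0010 CC?F → skip
[3] flags=0000 → (cmp)
[4] flags=0000 CS?F → skip
[5] flags=0000 LE?F → skip
[6] flags=0000 LS?T → r1=0xda
[7] flags=0010 → (cmp)
[8] flags=0010 EQ?F → skip
[9] flags=0010 CC?F → skip
[10] flags=0010 PL?T → r0=0x87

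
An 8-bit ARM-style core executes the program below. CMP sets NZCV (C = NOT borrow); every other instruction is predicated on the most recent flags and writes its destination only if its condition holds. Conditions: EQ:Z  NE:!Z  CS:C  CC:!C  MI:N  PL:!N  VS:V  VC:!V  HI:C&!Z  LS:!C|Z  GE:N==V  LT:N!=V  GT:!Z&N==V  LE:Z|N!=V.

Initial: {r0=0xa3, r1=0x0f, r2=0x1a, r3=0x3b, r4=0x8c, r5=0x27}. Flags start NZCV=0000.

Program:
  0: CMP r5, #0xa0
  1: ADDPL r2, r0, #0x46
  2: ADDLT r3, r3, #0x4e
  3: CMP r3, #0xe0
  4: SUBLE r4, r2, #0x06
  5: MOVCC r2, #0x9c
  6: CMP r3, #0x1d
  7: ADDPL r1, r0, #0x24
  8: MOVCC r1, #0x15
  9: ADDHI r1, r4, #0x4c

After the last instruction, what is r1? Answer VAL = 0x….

VAL = 0xd8

0: ✓ CMP  NZCV=1001
1: · ADDPL
2: · ADDLT
3: ✓ CMP  NZCV=0000
4: · SUBLE
5: ✓ MOVCC  r2←0x9c
6: ✓ CMP  NZCV=0010
7: ✓ ADDPL  r1←0xc7
8: · MOVCC
9: ✓ ADDHI  r1←0xd8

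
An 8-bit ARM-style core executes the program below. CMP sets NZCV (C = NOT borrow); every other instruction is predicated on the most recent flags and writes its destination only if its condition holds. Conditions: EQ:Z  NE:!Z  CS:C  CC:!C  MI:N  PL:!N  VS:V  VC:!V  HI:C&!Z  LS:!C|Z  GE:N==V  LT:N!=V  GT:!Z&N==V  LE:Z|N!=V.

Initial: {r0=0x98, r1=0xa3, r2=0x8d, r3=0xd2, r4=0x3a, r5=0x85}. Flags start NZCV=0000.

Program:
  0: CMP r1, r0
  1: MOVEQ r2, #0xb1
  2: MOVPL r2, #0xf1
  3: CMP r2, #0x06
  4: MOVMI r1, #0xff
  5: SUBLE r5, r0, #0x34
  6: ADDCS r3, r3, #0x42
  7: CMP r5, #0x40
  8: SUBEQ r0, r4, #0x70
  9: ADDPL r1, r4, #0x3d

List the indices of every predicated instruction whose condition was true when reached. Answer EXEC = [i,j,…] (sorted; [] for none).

[0] flags=0010 → (cmp)
[1] flags=0010 EQ?F → skip
[2] flags=0010 PL?T → r2=0xf1
[3] flags=1010 → (cmp)
[4] flags=1010 MI?T → r1=0xff
[5] flags=1010 LE?T → r5=0x64
[6] flags=1010 CS?T → r3=0x14
[7] flags=0010 → (cmp)
[8] flags=0010 EQ?F → skip
[9] flags=0010 PL?T → r1=0x77

EXEC = [2,4,5,6,9]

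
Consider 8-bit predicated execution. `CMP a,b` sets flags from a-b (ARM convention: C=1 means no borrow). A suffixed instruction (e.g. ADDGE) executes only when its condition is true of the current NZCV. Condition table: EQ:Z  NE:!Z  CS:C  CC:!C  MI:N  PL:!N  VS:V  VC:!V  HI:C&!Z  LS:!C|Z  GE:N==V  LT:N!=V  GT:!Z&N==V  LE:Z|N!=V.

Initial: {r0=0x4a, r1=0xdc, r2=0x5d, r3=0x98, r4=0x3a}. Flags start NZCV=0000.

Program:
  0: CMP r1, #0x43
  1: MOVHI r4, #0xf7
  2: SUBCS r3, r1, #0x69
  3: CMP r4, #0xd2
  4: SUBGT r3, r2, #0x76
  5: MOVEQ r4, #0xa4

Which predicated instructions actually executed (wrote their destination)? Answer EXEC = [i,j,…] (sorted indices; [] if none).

EXEC = [1,2,4]

[0] flags=1010 → (cmp)
[1] flags=1010 HI?T → r4=0xf7
[2] flags=1010 CS?T → r3=0x73
[3] flags=0010 → (cmp)
[4] flags=0010 GT?T → r3=0xe7
[5] flags=0010 EQ?F → skip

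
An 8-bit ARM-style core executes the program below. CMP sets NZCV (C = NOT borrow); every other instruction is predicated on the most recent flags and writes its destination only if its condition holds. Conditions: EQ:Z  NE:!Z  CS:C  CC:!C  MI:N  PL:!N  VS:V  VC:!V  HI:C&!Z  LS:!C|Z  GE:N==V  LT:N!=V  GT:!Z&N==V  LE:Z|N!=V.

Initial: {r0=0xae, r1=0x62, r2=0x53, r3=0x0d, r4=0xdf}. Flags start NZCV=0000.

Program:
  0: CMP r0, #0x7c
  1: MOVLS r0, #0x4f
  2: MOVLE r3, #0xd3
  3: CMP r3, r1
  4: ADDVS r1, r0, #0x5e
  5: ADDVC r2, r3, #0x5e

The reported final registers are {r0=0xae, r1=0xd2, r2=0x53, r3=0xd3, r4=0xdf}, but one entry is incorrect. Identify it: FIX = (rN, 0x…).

[0] flags=0011 → (cmp)
[1] flags=0011 LS?F → skip
[2] flags=0011 LE?T → r3=0xd3
[3] flags=0011 → (cmp)
[4] flags=0011 VS?T → r1=0x0c
[5] flags=0011 VC?F → skip

FIX = (r1, 0x0c)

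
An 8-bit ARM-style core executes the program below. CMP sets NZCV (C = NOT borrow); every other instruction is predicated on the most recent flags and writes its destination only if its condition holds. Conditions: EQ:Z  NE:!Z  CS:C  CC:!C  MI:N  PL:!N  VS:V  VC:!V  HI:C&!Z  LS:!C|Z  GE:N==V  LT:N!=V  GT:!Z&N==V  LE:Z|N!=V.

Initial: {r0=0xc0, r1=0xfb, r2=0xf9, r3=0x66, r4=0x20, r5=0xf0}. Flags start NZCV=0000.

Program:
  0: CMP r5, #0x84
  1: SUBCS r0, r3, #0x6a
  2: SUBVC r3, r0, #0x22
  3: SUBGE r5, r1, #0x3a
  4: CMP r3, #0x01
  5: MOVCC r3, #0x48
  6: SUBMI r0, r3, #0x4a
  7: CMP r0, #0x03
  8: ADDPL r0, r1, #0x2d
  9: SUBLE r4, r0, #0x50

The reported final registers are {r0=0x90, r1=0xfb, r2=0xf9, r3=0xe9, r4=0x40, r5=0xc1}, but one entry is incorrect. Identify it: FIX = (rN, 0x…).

FIX = (r3, 0xda)

0: ✓ CMP  NZCV=0010
1: ✓ SUBCS  r0←0xfc
2: ✓ SUBVC  r3←0xda
3: ✓ SUBGE  r5←0xc1
4: ✓ CMP  NZCV=1010
5: · MOVCC
6: ✓ SUBMI  r0←0x90
7: ✓ CMP  NZCV=1010
8: · ADDPL
9: ✓ SUBLE  r4←0x40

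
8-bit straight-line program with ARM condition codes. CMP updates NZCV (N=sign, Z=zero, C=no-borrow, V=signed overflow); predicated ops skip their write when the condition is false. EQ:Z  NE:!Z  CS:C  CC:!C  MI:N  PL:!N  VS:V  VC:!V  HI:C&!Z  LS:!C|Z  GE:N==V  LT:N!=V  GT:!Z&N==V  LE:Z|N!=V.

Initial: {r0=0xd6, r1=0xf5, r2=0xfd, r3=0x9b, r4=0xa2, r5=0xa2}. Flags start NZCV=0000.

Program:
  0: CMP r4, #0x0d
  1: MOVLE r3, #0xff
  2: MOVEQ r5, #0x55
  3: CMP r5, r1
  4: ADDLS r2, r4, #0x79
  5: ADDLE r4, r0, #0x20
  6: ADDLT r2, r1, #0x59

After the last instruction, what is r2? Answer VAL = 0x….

[0] flags=1010 → (cmp)
[1] flags=1010 LE?T → r3=0xff
[2] flags=1010 EQ?F → skip
[3] flags=1000 → (cmp)
[4] flags=1000 LS?T → r2=0x1b
[5] flags=1000 LE?T → r4=0xf6
[6] flags=1000 LT?T → r2=0x4e

VAL = 0x4e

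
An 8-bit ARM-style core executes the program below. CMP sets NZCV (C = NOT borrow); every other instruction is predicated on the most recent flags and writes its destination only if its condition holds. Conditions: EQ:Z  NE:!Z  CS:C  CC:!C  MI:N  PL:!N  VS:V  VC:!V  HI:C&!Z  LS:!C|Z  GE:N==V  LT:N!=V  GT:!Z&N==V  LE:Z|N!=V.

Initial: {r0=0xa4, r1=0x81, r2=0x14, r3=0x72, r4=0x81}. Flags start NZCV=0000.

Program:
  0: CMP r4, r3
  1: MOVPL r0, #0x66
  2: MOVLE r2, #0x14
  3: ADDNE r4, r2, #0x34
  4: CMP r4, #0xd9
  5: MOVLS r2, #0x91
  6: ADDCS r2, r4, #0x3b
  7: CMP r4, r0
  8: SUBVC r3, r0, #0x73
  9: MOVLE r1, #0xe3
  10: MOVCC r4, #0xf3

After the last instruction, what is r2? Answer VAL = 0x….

[0] flags=0011 → (cmp)
[1] flags=0011 PL?T → r0=0x66
[2] flags=0011 LE?T → r2=0x14
[3] flags=0011 NE?T → r4=0x48
[4] flags=0000 → (cmp)
[5] flags=0000 LS?T → r2=0x91
[6] flags=0000 CS?F → skip
[7] flags=1000 → (cmp)
[8] flags=1000 VC?T → r3=0xf3
[9] flags=1000 LE?T → r1=0xe3
[10] flags=1000 CC?T → r4=0xf3

VAL = 0x91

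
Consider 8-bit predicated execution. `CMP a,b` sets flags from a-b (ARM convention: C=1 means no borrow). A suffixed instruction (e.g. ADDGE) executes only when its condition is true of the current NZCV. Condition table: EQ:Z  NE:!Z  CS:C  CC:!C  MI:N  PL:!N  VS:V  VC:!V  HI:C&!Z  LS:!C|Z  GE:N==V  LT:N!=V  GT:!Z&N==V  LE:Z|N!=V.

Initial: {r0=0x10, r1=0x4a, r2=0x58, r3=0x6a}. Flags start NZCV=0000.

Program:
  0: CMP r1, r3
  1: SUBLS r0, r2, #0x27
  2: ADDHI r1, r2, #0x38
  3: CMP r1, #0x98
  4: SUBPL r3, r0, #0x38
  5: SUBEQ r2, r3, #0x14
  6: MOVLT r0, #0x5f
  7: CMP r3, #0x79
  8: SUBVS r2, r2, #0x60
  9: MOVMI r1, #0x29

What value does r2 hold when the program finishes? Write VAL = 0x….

[0] flags=1000 → (cmp)
[1] flags=1000 LS?T → r0=0x31
[2] flags=1000 HI?F → skip
[3] flags=1001 → (cmp)
[4] flags=1001 PL?F → skip
[5] flags=1001 EQ?F → skip
[6] flags=1001 LT?F → skip
[7] flags=1000 → (cmp)
[8] flags=1000 VS?F → skip
[9] flags=1000 MI?T → r1=0x29

VAL = 0x58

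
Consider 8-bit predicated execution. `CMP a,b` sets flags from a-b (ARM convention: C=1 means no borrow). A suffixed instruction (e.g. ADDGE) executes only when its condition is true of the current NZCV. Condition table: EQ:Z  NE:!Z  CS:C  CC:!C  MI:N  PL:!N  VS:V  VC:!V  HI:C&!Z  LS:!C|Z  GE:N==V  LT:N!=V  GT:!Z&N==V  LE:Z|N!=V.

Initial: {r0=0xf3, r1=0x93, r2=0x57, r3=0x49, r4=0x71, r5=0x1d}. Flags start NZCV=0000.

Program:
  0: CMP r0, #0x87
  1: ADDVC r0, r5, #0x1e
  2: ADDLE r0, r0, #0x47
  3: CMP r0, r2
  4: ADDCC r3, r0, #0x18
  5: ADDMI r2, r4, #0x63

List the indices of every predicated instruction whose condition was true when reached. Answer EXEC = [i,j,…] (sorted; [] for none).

[0] flags=0010 → (cmp)
[1] flags=0010 VC?T → r0=0x3b
[2] flags=0010 LE?F → skip
[3] flags=1000 → (cmp)
[4] flags=1000 CC?T → r3=0x53
[5] flags=1000 MI?T → r2=0xd4

EXEC = [1,4,5]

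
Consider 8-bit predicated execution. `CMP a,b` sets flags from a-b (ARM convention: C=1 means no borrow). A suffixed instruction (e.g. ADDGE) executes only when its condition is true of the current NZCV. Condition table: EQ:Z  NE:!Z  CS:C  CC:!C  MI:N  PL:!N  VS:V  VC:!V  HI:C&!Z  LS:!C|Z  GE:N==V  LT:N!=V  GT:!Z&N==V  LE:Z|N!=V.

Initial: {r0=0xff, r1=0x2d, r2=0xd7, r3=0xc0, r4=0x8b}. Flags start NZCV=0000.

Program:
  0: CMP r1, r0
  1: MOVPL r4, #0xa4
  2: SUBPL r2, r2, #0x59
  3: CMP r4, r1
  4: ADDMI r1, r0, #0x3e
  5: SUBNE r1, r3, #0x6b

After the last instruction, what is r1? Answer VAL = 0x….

VAL = 0x55

0: ✓ CMP  NZCV=0000
1: ✓ MOVPL  r4←0xa4
2: ✓ SUBPL  r2←0x7e
3: ✓ CMP  NZCV=0011
4: · ADDMI
5: ✓ SUBNE  r1←0x55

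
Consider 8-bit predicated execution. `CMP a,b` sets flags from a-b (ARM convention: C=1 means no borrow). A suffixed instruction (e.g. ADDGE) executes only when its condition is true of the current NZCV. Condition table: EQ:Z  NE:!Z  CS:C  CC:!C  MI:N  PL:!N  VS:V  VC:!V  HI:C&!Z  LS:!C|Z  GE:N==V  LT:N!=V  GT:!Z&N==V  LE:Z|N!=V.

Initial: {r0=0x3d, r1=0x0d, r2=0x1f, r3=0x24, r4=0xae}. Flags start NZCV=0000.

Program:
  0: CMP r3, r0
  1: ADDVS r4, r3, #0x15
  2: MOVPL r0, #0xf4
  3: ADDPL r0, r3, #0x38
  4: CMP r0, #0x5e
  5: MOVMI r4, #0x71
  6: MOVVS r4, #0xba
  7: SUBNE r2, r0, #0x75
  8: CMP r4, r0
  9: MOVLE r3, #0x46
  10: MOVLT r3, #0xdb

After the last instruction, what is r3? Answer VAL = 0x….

[0] flags=1000 → (cmp)
[1] flags=1000 VS?F → skip
[2] flags=1000 PL?F → skip
[3] flags=1000 PL?F → skip
[4] flags=1000 → (cmp)
[5] flags=1000 MI?T → r4=0x71
[6] flags=1000 VS?F → skip
[7] flags=1000 NE?T → r2=0xc8
[8] flags=0010 → (cmp)
[9] flags=0010 LE?F → skip
[10] flags=0010 LT?F → skip

VAL = 0x24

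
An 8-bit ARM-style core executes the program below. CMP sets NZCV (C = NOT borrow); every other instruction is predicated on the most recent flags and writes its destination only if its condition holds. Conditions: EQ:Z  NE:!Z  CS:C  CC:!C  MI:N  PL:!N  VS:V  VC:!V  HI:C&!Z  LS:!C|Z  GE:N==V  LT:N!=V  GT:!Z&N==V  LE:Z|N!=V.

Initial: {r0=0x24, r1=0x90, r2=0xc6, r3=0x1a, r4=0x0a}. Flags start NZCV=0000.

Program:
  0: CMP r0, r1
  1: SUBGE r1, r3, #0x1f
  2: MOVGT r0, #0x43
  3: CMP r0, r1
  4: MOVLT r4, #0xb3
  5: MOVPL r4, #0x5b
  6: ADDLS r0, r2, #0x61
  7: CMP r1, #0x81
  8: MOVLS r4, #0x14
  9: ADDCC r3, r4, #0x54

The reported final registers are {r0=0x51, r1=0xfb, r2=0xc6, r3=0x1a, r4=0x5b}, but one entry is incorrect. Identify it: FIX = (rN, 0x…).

0: ✓ CMP  NZCV=1001
1: ✓ SUBGE  r1←0xfb
2: ✓ MOVGT  r0←0x43
3: ✓ CMP  NZCV=0000
4: · MOVLT
5: ✓ MOVPL  r4←0x5b
6: ✓ ADDLS  r0←0x27
7: ✓ CMP  NZCV=0010
8: · MOVLS
9: · ADDCC

FIX = (r0, 0x27)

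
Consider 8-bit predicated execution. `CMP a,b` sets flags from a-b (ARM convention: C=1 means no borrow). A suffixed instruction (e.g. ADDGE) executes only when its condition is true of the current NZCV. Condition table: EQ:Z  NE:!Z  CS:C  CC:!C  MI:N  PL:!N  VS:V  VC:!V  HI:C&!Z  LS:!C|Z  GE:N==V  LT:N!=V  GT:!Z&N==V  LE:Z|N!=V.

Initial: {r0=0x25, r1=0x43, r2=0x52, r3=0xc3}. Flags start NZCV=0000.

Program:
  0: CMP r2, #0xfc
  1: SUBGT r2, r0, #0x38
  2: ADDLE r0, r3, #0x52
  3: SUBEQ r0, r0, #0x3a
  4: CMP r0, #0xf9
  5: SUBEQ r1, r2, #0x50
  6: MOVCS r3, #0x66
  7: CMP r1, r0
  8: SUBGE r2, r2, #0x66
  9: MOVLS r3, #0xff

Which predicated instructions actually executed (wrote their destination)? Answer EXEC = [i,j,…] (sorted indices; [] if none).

EXEC = [1,8]

0: ✓ CMP  NZCV=0000
1: ✓ SUBGT  r2←0xed
2: · ADDLE
3: · SUBEQ
4: ✓ CMP  NZCV=0000
5: · SUBEQ
6: · MOVCS
7: ✓ CMP  NZCV=0010
8: ✓ SUBGE  r2←0x87
9: · MOVLS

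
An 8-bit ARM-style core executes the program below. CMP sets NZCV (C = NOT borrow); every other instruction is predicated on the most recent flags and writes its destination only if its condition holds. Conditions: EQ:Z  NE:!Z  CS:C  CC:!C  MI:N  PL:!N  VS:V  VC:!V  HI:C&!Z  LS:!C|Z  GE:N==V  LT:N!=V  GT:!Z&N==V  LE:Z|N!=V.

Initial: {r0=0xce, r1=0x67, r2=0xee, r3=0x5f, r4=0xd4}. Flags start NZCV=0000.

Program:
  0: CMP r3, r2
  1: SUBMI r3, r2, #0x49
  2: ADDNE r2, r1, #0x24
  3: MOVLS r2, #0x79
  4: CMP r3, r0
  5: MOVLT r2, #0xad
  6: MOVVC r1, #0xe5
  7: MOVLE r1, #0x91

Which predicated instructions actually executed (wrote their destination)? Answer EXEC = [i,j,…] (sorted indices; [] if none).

EXEC = [2,3]

0: ✓ CMP  NZCV=0000
1: · SUBMI
2: ✓ ADDNE  r2←0x8b
3: ✓ MOVLS  r2←0x79
4: ✓ CMP  NZCV=1001
5: · MOVLT
6: · MOVVC
7: · MOVLE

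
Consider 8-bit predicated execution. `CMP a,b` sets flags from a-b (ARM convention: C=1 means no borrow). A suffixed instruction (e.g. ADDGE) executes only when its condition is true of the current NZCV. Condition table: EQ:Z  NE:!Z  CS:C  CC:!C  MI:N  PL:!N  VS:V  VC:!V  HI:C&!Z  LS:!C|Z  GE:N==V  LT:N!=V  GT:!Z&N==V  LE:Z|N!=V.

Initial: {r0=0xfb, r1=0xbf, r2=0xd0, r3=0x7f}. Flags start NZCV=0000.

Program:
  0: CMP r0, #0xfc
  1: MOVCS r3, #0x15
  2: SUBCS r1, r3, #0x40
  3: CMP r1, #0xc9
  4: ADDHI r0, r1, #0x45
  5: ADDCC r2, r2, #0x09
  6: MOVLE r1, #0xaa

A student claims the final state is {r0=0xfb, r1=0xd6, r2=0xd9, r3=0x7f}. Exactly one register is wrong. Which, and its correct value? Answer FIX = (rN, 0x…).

0: ✓ CMP  NZCV=1000
1: · MOVCS
2: · SUBCS
3: ✓ CMP  NZCV=1000
4: · ADDHI
5: ✓ ADDCC  r2←0xd9
6: ✓ MOVLE  r1←0xaa

FIX = (r1, 0xaa)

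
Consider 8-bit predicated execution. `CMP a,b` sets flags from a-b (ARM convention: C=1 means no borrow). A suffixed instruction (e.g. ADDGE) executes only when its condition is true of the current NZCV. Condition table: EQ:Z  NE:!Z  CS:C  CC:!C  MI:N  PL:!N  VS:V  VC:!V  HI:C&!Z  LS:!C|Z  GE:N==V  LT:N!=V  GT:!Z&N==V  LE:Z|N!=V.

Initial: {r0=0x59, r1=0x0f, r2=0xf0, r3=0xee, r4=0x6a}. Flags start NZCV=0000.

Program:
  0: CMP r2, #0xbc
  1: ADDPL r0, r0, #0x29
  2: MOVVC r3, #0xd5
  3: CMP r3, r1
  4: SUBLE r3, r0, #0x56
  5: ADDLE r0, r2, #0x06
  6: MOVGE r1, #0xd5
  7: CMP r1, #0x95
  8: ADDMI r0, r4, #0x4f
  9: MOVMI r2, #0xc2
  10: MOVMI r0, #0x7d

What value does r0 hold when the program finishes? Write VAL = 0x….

0: ✓ CMP  NZCV=0010
1: ✓ ADDPL  r0←0x82
2: ✓ MOVVC  r3←0xd5
3: ✓ CMP  NZCV=1010
4: ✓ SUBLE  r3←0x2c
5: ✓ ADDLE  r0←0xf6
6: · MOVGE
7: ✓ CMP  NZCV=0000
8: · ADDMI
9: · MOVMI
10: · MOVMI

VAL = 0xf6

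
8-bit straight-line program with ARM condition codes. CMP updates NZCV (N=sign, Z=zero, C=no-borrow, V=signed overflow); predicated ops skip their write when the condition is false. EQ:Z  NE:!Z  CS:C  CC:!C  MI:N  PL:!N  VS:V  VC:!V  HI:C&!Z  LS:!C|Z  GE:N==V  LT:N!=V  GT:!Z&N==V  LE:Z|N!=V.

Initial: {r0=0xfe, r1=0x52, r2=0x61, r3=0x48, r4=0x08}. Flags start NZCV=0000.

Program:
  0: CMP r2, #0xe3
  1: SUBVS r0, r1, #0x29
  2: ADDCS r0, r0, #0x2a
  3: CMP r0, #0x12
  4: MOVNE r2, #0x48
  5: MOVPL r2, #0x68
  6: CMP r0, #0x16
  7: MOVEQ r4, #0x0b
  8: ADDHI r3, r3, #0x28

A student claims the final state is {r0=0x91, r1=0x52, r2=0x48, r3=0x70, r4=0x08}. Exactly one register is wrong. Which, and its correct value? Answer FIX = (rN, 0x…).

[0] flags=0000 → (cmp)
[1] flags=0000 VS?F → skip
[2] flags=0000 CS?F → skip
[3] flags=1010 → (cmp)
[4] flags=1010 NE?T → r2=0x48
[5] flags=1010 PL?F → skip
[6] flags=1010 → (cmp)
[7] flags=1010 EQ?F → skip
[8] flags=1010 HI?T → r3=0x70

FIX = (r0, 0xfe)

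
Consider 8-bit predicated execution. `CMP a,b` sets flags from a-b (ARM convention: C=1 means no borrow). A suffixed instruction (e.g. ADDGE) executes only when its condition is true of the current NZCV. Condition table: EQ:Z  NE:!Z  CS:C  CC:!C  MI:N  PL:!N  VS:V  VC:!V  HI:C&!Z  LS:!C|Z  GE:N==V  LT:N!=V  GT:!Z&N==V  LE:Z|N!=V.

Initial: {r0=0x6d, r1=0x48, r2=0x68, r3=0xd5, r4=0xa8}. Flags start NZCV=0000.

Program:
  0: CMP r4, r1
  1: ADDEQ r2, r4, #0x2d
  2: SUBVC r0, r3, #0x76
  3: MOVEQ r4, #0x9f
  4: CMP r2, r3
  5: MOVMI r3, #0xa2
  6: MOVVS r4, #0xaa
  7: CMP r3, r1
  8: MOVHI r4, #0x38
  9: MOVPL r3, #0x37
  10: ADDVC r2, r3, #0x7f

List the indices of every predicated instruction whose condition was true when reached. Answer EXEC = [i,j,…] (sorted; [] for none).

[0] flags=0011 → (cmp)
[1] flags=0011 EQ?F → skip
[2] flags=0011 VC?F → skip
[3] flags=0011 EQ?F → skip
[4] flags=1001 → (cmp)
[5] flags=1001 MI?T → r3=0xa2
[6] flags=1001 VS?T → r4=0xaa
[7] flags=0011 → (cmp)
[8] flags=0011 HI?T → r4=0x38
[9] flags=0011 PL?T → r3=0x37
[10] flags=0011 VC?F → skip

EXEC = [5,6,8,9]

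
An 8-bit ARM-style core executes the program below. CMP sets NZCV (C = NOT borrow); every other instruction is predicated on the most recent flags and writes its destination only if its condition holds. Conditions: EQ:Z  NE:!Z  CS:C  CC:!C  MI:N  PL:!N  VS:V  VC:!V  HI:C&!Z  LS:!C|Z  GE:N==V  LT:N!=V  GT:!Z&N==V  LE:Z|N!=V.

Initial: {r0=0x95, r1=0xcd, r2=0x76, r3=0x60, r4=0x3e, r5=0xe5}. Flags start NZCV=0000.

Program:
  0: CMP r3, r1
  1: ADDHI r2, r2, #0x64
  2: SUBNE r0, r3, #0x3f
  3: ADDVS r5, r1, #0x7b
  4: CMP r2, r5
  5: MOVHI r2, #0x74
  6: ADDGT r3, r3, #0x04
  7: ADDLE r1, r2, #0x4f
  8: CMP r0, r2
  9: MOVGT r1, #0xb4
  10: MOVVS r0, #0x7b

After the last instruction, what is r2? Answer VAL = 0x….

VAL = 0x74

[0] flags=1001 → (cmp)
[1] flags=1001 HI?F → skip
[2] flags=1001 NE?T → r0=0x21
[3] flags=1001 VS?T → r5=0x48
[4] flags=0010 → (cmp)
[5] flags=0010 HI?T → r2=0x74
[6] flags=0010 GT?T → r3=0x64
[7] flags=0010 LE?F → skip
[8] flags=1000 → (cmp)
[9] flags=1000 GT?F → skip
[10] flags=1000 VS?F → skip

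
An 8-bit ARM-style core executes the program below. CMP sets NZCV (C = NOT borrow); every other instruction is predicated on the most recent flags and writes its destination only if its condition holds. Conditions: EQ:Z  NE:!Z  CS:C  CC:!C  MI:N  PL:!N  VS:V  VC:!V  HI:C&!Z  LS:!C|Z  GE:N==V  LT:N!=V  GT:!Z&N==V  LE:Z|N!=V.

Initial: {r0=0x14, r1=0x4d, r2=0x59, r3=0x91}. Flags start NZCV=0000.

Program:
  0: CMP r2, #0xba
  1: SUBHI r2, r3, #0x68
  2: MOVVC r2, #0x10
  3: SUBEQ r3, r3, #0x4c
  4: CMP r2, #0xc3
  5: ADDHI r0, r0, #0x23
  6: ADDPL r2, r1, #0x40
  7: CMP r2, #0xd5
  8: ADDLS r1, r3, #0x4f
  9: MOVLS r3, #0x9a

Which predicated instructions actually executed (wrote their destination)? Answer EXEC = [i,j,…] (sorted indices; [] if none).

0: ✓ CMP  NZCV=1001
1: · SUBHI
2: · MOVVC
3: · SUBEQ
4: ✓ CMP  NZCV=1001
5: · ADDHI
6: · ADDPL
7: ✓ CMP  NZCV=1001
8: ✓ ADDLS  r1←0xe0
9: ✓ MOVLS  r3←0x9a

EXEC = [8,9]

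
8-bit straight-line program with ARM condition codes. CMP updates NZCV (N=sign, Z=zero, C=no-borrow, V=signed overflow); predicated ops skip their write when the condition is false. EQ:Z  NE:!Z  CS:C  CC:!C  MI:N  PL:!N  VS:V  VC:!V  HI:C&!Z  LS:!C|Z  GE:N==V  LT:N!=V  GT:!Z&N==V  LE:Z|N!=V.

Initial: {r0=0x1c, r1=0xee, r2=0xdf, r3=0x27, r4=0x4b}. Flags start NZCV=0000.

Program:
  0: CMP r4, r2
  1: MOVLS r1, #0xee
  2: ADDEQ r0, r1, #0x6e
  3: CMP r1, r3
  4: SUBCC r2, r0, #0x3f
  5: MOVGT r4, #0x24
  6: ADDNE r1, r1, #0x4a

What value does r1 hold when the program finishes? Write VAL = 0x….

VAL = 0x38

[0] flags=0000 → (cmp)
[1] flags=0000 LS?T → r1=0xee
[2] flags=0000 EQ?F → skip
[3] flags=1010 → (cmp)
[4] flags=1010 CC?F → skip
[5] flags=1010 GT?F → skip
[6] flags=1010 NE?T → r1=0x38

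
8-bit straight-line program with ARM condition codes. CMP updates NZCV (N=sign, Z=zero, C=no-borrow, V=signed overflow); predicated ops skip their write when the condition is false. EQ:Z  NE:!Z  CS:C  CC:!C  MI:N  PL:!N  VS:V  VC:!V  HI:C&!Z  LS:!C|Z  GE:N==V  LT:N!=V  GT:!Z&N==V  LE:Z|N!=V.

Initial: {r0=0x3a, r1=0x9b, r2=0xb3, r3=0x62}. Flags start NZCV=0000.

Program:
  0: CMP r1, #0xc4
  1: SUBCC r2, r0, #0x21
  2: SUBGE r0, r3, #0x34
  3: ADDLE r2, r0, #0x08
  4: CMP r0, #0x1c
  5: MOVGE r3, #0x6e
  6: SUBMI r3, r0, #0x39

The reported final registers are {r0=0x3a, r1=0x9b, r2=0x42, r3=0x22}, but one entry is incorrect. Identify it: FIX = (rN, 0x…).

0: ✓ CMP  NZCV=1000
1: ✓ SUBCC  r2←0x19
2: · SUBGE
3: ✓ ADDLE  r2←0x42
4: ✓ CMP  NZCV=0010
5: ✓ MOVGE  r3←0x6e
6: · SUBMI

FIX = (r3, 0x6e)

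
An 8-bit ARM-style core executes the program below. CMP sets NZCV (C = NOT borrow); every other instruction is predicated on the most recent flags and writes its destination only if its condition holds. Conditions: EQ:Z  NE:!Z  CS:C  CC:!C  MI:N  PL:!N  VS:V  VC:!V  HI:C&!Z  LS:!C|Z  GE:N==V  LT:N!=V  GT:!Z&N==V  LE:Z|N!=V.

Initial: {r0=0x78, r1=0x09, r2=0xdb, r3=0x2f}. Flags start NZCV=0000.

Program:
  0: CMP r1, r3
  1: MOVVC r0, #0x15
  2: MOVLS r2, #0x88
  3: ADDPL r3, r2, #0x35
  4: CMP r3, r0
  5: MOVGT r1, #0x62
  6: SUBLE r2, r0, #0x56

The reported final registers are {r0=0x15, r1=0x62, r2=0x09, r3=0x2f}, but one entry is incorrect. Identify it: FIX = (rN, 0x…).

FIX = (r2, 0x88)

[0] flags=1000 → (cmp)
[1] flags=1000 VC?T → r0=0x15
[2] flags=1000 LS?T → r2=0x88
[3] flags=1000 PL?F → skip
[4] flags=0010 → (cmp)
[5] flags=0010 GT?T → r1=0x62
[6] flags=0010 LE?F → skip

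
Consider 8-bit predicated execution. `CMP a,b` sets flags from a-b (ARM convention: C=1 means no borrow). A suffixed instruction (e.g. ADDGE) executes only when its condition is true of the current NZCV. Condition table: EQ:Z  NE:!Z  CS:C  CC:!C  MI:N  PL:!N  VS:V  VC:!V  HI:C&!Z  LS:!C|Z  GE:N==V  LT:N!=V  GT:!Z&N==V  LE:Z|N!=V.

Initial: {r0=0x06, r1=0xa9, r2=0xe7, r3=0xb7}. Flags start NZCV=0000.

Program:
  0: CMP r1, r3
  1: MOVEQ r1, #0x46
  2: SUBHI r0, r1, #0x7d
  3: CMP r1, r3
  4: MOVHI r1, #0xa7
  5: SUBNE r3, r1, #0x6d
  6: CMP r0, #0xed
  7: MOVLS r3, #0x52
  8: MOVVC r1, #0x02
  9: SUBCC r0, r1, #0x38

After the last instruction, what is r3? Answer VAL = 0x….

[0] flags=1000 → (cmp)
[1] flags=1000 EQ?F → skip
[2] flags=1000 HI?F → skip
[3] flags=1000 → (cmp)
[4] flags=1000 HI?F → skip
[5] flags=1000 NE?T → r3=0x3c
[6] flags=0000 → (cmp)
[7] flags=0000 LS?T → r3=0x52
[8] flags=0000 VC?T → r1=0x02
[9] flags=0000 CC?T → r0=0xca

VAL = 0x52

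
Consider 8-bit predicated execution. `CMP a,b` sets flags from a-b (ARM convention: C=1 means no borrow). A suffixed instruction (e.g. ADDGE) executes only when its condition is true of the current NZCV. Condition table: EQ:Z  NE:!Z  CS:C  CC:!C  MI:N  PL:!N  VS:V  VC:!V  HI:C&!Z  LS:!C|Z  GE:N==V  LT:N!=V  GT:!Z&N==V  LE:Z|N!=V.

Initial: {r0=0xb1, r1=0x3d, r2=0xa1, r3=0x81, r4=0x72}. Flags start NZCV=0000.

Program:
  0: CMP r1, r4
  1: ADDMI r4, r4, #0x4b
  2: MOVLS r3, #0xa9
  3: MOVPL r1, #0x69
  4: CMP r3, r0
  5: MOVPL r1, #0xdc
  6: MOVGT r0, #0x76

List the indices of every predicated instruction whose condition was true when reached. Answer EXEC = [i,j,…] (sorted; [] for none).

EXEC = [1,2]

[0] flags=1000 → (cmp)
[1] flags=1000 MI?T → r4=0xbd
[2] flags=1000 LS?T → r3=0xa9
[3] flags=1000 PL?F → skip
[4] flags=1000 → (cmp)
[5] flags=1000 PL?F → skip
[6] flags=1000 GT?F → skip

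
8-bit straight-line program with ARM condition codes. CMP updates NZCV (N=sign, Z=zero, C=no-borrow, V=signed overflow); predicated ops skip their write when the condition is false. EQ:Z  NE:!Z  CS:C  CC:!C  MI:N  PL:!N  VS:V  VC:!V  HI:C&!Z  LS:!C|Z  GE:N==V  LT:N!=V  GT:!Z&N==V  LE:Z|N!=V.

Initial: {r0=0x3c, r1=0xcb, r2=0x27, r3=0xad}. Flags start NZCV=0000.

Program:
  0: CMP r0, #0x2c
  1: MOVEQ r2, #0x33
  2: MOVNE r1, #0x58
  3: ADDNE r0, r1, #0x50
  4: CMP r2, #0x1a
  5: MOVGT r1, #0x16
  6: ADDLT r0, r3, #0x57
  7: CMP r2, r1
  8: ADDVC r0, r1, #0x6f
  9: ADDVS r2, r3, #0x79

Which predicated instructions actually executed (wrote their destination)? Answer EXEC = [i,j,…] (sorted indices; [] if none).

0: ✓ CMP  NZCV=0010
1: · MOVEQ
2: ✓ MOVNE  r1←0x58
3: ✓ ADDNE  r0←0xa8
4: ✓ CMP  NZCV=0010
5: ✓ MOVGT  r1←0x16
6: · ADDLT
7: ✓ CMP  NZCV=0010
8: ✓ ADDVC  r0←0x85
9: · ADDVS

EXEC = [2,3,5,8]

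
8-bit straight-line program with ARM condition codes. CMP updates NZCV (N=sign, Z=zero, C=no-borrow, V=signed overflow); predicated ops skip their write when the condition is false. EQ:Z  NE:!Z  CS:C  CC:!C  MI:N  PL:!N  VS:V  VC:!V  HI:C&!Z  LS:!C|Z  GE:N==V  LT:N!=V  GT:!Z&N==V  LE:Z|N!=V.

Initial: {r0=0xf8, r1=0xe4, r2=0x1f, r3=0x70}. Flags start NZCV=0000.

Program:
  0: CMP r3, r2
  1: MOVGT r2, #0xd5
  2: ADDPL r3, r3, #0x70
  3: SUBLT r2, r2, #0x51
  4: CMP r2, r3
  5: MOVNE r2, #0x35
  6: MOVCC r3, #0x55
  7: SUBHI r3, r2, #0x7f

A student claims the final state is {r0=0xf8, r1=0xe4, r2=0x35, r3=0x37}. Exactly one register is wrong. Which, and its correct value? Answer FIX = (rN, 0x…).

0: ✓ CMP  NZCV=0010
1: ✓ MOVGT  r2←0xd5
2: ✓ ADDPL  r3←0xe0
3: · SUBLT
4: ✓ CMP  NZCV=1000
5: ✓ MOVNE  r2←0x35
6: ✓ MOVCC  r3←0x55
7: · SUBHI

FIX = (r3, 0x55)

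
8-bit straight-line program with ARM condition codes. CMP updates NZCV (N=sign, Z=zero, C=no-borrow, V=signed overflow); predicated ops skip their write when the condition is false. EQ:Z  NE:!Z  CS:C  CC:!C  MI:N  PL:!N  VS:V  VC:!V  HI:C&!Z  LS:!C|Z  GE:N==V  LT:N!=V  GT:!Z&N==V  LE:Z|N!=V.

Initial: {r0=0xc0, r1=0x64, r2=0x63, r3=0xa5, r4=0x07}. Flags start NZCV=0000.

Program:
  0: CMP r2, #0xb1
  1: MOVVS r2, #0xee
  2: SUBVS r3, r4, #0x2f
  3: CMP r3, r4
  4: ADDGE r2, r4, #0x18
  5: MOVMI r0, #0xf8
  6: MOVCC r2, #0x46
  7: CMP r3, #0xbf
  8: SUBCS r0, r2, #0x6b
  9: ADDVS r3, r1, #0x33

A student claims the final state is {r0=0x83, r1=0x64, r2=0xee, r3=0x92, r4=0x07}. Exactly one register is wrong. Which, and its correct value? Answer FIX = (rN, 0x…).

0: ✓ CMP  NZCV=1001
1: ✓ MOVVS  r2←0xee
2: ✓ SUBVS  r3←0xd8
3: ✓ CMP  NZCV=1010
4: · ADDGE
5: ✓ MOVMI  r0←0xf8
6: · MOVCC
7: ✓ CMP  NZCV=0010
8: ✓ SUBCS  r0←0x83
9: · ADDVS

FIX = (r3, 0xd8)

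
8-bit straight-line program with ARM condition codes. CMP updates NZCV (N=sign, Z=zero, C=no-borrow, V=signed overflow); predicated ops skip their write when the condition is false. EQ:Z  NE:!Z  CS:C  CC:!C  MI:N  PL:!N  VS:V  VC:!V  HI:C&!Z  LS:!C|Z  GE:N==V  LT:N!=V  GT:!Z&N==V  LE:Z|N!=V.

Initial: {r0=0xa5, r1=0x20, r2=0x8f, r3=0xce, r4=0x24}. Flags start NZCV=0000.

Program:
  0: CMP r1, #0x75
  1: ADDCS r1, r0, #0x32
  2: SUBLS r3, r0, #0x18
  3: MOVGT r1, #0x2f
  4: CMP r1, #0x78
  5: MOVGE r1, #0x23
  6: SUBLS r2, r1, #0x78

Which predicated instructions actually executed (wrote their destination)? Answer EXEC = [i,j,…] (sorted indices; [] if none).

EXEC = [2,6]

[0] flags=1000 → (cmp)
[1] flags=1000 CS?F → skip
[2] flags=1000 LS?T → r3=0x8d
[3] flags=1000 GT?F → skip
[4] flags=1000 → (cmp)
[5] flags=1000 GE?F → skip
[6] flags=1000 LS?T → r2=0xa8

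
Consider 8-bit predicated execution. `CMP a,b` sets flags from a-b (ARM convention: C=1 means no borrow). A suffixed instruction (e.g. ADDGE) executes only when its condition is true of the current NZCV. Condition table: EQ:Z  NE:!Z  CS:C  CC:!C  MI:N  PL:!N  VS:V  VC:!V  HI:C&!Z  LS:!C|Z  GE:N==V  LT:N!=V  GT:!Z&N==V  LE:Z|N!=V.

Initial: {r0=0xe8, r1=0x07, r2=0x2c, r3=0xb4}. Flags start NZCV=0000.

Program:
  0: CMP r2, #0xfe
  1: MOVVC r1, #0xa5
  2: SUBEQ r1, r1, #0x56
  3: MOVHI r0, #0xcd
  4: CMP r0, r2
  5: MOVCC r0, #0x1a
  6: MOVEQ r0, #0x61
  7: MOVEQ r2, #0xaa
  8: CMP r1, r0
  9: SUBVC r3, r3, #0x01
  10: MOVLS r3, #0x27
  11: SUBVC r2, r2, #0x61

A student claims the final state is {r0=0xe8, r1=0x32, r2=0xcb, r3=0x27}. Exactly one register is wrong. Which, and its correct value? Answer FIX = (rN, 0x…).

0: ✓ CMP  NZCV=0000
1: ✓ MOVVC  r1←0xa5
2: · SUBEQ
3: · MOVHI
4: ✓ CMP  NZCV=1010
5: · MOVCC
6: · MOVEQ
7: · MOVEQ
8: ✓ CMP  NZCV=1000
9: ✓ SUBVC  r3←0xb3
10: ✓ MOVLS  r3←0x27
11: ✓ SUBVC  r2←0xcb

FIX = (r1, 0xa5)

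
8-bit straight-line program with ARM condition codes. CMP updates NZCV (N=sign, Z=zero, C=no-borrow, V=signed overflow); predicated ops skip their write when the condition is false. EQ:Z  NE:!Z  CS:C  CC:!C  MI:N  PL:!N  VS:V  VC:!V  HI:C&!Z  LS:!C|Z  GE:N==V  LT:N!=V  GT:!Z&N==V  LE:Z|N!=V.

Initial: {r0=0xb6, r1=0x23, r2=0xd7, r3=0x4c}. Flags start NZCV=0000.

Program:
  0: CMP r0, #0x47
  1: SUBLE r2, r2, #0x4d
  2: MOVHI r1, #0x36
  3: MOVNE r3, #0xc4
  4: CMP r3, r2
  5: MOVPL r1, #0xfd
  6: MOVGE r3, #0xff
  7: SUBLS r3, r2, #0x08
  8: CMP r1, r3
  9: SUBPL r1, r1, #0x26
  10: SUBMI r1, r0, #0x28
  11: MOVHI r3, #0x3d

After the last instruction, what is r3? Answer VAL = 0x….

VAL = 0xff

[0] flags=0011 → (cmp)
[1] flags=0011 LE?T → r2=0x8a
[2] flags=0011 HI?T → r1=0x36
[3] flags=0011 NE?T → r3=0xc4
[4] flags=0010 → (cmp)
[5] flags=0010 PL?T → r1=0xfd
[6] flags=0010 GE?T → r3=0xff
[7] flags=0010 LS?F → skip
[8] flags=1000 → (cmp)
[9] flags=1000 PL?F → skip
[10] flags=1000 MI?T → r1=0x8e
[11] flags=1000 HI?F → skip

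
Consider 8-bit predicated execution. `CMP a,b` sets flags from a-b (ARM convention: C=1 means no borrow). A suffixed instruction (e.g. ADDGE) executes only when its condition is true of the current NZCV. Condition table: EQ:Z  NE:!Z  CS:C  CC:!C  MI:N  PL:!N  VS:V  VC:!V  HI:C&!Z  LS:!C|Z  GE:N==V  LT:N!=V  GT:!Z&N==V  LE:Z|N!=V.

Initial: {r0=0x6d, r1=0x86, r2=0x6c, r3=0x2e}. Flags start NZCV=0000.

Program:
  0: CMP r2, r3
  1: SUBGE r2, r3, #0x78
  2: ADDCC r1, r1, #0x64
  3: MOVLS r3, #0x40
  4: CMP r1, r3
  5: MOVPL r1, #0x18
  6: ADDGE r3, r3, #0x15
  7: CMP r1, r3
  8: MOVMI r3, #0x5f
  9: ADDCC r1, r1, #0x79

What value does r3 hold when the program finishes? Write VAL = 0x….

0: ✓ CMP  NZCV=0010
1: ✓ SUBGE  r2←0xb6
2: · ADDCC
3: · MOVLS
4: ✓ CMP  NZCV=0011
5: ✓ MOVPL  r1←0x18
6: · ADDGE
7: ✓ CMP  NZCV=1000
8: ✓ MOVMI  r3←0x5f
9: ✓ ADDCC  r1←0x91

VAL = 0x5f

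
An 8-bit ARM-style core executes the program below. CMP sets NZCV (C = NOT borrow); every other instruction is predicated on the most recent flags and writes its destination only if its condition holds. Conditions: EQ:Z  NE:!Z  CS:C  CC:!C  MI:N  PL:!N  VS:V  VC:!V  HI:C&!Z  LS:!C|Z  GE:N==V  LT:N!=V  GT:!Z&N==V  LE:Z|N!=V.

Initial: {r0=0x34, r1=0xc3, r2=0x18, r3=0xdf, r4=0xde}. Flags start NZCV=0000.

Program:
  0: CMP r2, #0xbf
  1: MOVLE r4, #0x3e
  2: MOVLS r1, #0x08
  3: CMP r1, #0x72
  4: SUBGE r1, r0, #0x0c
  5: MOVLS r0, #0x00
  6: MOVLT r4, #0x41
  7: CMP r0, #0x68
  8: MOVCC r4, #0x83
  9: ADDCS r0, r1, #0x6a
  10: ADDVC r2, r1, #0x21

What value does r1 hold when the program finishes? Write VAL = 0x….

[0] flags=0000 → (cmp)
[1] flags=0000 LE?F → skip
[2] flags=0000 LS?T → r1=0x08
[3] flags=1000 → (cmp)
[4] flags=1000 GE?F → skip
[5] flags=1000 LS?T → r0=0x00
[6] flags=1000 LT?T → r4=0x41
[7] flags=1000 → (cmp)
[8] flags=1000 CC?T → r4=0x83
[9] flags=1000 CS?F → skip
[10] flags=1000 VC?T → r2=0x29

VAL = 0x08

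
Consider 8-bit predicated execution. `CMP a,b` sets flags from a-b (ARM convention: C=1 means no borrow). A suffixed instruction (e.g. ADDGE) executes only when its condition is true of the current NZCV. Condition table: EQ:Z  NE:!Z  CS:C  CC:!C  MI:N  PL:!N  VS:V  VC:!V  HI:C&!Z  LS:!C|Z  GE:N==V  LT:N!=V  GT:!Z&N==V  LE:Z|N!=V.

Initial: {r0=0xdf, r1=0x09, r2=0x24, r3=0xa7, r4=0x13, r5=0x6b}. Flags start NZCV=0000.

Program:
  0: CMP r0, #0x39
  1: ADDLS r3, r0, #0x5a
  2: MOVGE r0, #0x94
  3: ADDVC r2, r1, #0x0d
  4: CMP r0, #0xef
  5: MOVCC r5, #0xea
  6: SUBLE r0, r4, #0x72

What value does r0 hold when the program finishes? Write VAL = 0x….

VAL = 0xa1

[0] flags=1010 → (cmp)
[1] flags=1010 LS?F → skip
[2] flags=1010 GE?F → skip
[3] flags=1010 VC?T → r2=0x16
[4] flags=1000 → (cmp)
[5] flags=1000 CC?T → r5=0xea
[6] flags=1000 LE?T → r0=0xa1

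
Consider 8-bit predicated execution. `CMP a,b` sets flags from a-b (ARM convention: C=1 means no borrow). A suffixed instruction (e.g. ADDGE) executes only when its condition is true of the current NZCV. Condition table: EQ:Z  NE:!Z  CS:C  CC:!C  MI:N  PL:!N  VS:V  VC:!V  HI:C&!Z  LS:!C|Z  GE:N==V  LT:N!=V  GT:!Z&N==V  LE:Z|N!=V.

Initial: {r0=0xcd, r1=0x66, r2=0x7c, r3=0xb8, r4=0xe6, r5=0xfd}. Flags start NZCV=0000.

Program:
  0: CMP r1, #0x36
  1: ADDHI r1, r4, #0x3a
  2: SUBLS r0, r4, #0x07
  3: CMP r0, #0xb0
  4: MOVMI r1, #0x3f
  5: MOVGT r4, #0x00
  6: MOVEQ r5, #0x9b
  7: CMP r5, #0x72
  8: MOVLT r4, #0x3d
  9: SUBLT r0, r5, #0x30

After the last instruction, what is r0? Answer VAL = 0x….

0: ✓ CMP  NZCV=0010
1: ✓ ADDHI  r1←0x20
2: · SUBLS
3: ✓ CMP  NZCV=0010
4: · MOVMI
5: ✓ MOVGT  r4←0x00
6: · MOVEQ
7: ✓ CMP  NZCV=1010
8: ✓ MOVLT  r4←0x3d
9: ✓ SUBLT  r0←0xcd

VAL = 0xcd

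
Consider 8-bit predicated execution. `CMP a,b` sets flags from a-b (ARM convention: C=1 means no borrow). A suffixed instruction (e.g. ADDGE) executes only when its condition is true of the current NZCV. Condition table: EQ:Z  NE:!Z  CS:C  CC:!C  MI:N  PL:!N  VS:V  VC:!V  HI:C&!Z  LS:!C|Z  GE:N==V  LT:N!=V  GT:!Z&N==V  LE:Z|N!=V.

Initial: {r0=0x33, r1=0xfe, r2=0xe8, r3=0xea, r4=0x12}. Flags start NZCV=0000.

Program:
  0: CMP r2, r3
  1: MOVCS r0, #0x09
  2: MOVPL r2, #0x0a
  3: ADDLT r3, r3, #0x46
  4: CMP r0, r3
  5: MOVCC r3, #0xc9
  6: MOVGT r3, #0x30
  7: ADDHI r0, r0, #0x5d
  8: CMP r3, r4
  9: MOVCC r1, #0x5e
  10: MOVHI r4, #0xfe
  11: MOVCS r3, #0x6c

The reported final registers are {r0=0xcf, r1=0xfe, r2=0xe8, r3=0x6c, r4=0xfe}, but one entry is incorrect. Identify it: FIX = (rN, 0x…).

0: ✓ CMP  NZCV=1000
1: · MOVCS
2: · MOVPL
3: ✓ ADDLT  r3←0x30
4: ✓ CMP  NZCV=0010
5: · MOVCC
6: ✓ MOVGT  r3←0x30
7: ✓ ADDHI  r0←0x90
8: ✓ CMP  NZCV=0010
9: · MOVCC
10: ✓ MOVHI  r4←0xfe
11: ✓ MOVCS  r3←0x6c

FIX = (r0, 0x90)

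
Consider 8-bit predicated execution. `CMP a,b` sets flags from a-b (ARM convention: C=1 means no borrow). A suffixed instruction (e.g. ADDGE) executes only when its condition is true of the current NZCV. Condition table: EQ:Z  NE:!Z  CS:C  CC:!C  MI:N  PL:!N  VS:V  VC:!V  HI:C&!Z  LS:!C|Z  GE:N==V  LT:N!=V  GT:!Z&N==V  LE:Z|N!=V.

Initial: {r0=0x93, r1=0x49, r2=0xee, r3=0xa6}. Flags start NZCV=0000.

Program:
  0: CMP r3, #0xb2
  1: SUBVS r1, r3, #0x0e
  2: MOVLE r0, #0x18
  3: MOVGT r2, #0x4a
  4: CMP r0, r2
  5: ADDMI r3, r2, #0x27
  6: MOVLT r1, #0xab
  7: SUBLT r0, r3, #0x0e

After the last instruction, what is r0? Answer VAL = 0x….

0: ✓ CMP  NZCV=1000
1: · SUBVS
2: ✓ MOVLE  r0←0x18
3: · MOVGT
4: ✓ CMP  NZCV=0000
5: · ADDMI
6: · MOVLT
7: · SUBLT

VAL = 0x18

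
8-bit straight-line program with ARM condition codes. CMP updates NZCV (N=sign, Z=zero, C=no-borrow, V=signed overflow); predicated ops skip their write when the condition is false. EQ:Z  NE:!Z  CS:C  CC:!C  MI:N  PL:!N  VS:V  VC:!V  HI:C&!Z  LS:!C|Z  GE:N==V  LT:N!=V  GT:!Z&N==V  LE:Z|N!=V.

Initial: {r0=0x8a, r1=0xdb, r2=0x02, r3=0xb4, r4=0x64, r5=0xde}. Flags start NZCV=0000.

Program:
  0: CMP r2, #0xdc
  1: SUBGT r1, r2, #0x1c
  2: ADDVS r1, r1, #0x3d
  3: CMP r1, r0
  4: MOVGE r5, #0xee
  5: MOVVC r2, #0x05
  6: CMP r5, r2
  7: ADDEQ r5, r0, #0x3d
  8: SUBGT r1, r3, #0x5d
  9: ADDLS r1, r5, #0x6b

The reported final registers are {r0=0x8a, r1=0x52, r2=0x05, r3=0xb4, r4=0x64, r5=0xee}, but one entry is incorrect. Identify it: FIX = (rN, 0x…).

FIX = (r1, 0xe6)

[0] flags=0000 → (cmp)
[1] flags=0000 GT?T → r1=0xe6
[2] flags=0000 VS?F → skip
[3] flags=0010 → (cmp)
[4] flags=0010 GE?T → r5=0xee
[5] flags=0010 VC?T → r2=0x05
[6] flags=1010 → (cmp)
[7] flags=1010 EQ?F → skip
[8] flags=1010 GT?F → skip
[9] flags=1010 LS?F → skip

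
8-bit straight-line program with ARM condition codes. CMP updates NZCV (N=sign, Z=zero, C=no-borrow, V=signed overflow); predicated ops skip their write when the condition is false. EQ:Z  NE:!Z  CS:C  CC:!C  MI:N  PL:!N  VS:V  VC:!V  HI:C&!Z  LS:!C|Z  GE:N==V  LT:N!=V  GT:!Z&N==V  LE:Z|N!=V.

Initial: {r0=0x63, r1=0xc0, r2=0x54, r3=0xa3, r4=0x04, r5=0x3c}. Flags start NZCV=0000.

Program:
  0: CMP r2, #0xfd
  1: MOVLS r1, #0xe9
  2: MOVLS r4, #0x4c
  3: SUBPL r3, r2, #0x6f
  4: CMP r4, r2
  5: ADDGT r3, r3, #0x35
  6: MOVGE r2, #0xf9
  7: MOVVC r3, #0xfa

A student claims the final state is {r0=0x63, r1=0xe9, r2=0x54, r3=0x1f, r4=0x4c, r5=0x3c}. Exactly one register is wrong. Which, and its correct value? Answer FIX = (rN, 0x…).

FIX = (r3, 0xfa)

[0] flags=0000 → (cmp)
[1] flags=0000 LS?T → r1=0xe9
[2] flags=0000 LS?T → r4=0x4c
[3] flags=0000 PL?T → r3=0xe5
[4] flags=1000 → (cmp)
[5] flags=1000 GT?F → skip
[6] flags=1000 GE?F → skip
[7] flags=1000 VC?T → r3=0xfa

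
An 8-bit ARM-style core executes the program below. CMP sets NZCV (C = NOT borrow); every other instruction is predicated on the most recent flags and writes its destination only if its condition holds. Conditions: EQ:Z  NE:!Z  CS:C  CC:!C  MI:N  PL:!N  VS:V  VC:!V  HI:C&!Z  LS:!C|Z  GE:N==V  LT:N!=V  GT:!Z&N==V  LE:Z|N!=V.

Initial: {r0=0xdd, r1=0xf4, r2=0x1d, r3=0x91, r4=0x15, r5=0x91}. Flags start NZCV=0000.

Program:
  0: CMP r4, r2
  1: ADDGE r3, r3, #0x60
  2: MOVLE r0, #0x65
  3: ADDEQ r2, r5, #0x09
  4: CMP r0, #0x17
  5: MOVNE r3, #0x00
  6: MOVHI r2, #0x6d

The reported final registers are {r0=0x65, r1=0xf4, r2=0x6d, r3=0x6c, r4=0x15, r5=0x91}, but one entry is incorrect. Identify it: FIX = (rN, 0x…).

[0] flags=1000 → (cmp)
[1] flags=1000 GE?F → skip
[2] flags=1000 LE?T → r0=0x65
[3] flags=1000 EQ?F → skip
[4] flags=0010 → (cmp)
[5] flags=0010 NE?T → r3=0x00
[6] flags=0010 HI?T → r2=0x6d

FIX = (r3, 0x00)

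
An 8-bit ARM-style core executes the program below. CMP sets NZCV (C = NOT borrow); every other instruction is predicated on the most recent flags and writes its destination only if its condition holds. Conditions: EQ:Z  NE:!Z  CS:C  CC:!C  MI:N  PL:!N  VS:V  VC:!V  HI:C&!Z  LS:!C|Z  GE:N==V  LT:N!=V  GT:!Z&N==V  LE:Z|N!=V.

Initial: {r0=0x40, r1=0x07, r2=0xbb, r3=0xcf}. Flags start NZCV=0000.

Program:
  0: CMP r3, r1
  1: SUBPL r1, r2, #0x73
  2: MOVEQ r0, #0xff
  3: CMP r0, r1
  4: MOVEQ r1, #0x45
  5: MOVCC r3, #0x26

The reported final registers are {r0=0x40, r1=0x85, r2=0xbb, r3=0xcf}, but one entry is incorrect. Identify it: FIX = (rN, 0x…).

0: ✓ CMP  NZCV=1010
1: · SUBPL
2: · MOVEQ
3: ✓ CMP  NZCV=0010
4: · MOVEQ
5: · MOVCC

FIX = (r1, 0x07)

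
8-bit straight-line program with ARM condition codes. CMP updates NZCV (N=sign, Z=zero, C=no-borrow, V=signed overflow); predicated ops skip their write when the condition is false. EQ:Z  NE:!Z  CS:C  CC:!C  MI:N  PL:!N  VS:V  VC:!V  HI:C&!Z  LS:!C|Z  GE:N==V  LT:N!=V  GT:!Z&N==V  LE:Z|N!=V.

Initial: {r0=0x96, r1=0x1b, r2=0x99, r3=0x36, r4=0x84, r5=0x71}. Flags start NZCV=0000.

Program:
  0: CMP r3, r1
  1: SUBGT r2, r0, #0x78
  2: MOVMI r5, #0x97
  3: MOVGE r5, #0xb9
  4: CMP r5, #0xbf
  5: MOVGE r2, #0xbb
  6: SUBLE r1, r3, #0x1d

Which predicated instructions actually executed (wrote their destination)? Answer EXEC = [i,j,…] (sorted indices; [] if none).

EXEC = [1,3,6]

[0] flags=0010 → (cmp)
[1] flags=0010 GT?T → r2=0x1e
[2] flags=0010 MI?F → skip
[3] flags=0010 GE?T → r5=0xb9
[4] flags=1000 → (cmp)
[5] flags=1000 GE?F → skip
[6] flags=1000 LE?T → r1=0x19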